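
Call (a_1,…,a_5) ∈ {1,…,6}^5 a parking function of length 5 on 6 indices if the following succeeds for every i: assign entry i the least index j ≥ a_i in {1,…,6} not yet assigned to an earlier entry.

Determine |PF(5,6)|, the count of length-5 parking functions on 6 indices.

|PF| = 2·7^4 = 2×2401 = 4802 (Pollak)
Check (5,2,1,5,1) → sorted (1,1,2,5,5): b_i ≤ 1+i ∀i, a PF.

4802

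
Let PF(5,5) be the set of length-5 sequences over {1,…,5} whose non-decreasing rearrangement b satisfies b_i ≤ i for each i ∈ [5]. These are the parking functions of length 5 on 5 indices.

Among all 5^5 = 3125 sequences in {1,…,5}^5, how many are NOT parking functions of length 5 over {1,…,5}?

1829

|PF(5,5)| = (5−5+1)·(5+1)^(5−1) = 1·1296 = 1296 (Konheim–Weiss)
Example (3,4,4,4,4) → sorted (3,4,4,4,4): b_1=3>1, not a PF.
5^5 − 1296 = 3125 − 1296 = 1829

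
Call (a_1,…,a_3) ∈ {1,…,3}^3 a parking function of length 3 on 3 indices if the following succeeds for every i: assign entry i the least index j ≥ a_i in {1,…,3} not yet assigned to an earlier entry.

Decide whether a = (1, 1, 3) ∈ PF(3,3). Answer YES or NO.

YES

Order a: b = (1, 1, 3).
  b_1=1 ≤ 1
  b_2=1 ≤ 2
  b_3=3 ≤ 3
All bounds hold ⇒ YES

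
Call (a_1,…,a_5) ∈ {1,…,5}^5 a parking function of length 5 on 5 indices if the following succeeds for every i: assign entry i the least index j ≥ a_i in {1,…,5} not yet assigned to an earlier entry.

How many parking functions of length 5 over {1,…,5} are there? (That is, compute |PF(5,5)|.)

1296

Count = (5−5+1)·(5+1)^(5−1) = 1×1296 = 1296 (Konheim–Weiss)
Example (1,4,4,3,1) → sorted (1,1,3,4,4): b_i ≤ i ∀i, a PF.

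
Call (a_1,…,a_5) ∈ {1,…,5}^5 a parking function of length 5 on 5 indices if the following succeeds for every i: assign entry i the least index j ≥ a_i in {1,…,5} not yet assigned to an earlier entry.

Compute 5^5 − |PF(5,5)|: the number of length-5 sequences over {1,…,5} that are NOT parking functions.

|PF(5,5)| = (5−5+1)·(5+1)^(5−1) = 1×1296 = 1296 (Konheim–Weiss)
Check (4,2,5,4,3) → sorted (2,3,4,4,5): b_1=2>1, not a PF.
So 3125 − 1296 = 1829 fail.

1829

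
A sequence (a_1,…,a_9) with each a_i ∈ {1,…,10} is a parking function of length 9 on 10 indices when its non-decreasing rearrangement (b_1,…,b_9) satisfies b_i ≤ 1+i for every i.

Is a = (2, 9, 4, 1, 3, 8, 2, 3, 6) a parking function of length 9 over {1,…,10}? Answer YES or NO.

YES

Sorted: b = (1, 2, 2, 3, 3, 4, 6, 8, 9).
  b_1=1 ≤ 2
  b_2=2 ≤ 3
  b_3=2 ≤ 4
  b_4=3 ≤ 5
  b_5=3 ≤ 6
  b_6=4 ≤ 7
  b_7=6 ≤ 8
  b_8=8 ≤ 9
  b_9=9 ≤ 10
All bounds hold ⇒ YES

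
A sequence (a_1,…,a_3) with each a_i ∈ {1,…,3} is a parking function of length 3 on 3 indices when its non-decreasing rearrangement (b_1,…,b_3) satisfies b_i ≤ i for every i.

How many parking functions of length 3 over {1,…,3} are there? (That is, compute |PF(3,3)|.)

16

#PF = 1·4^2 = 1 · 16 = 16 [KW]
Example (1,2,1) → sorted (1,1,2): b_i ≤ i ∀i, a PF.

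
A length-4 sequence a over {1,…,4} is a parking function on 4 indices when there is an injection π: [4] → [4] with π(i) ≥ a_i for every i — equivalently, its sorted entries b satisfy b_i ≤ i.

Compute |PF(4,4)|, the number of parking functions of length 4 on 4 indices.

|PF| = (4+1−4)·(4+1)^{4−1} = 1·125 = 125 (Pollak)
Check (1,4,1,3) → sorted (1,1,3,4): b_i ≤ i ∀i, a PF.

125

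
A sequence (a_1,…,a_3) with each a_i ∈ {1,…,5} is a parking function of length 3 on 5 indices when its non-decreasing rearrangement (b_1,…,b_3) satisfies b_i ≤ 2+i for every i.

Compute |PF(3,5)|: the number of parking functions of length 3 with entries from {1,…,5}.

|PF(3,5)| = (6−3)·6^(3−1) = 3 · 36 = 108 (Pollak)
Check (2,1,5) → sorted (1,2,5): b_i ≤ 2+i ∀i, a PF.

108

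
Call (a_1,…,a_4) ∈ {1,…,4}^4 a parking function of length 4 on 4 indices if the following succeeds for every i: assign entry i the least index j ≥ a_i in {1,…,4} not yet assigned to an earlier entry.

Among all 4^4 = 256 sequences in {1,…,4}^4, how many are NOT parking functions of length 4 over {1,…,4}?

|PF| = (5−4)·5^(4−1) = 1 · 125 = 125 (Konheim–Weiss)
One tuple (4,4,3,2) → sorted (2,3,4,4): b_1=2>1, not a PF.
So 256 − 125 = 131 fail.

131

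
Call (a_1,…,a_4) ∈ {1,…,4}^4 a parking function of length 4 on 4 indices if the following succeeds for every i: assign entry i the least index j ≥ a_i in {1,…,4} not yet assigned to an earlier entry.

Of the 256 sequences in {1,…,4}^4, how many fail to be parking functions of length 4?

131

Count = (4+1−4)·(4+1)^{4−1} = 1×125 = 125
Example (4,1,1,4) → sorted (1,1,4,4): b_3=4>3, not a PF.
Total 256; non-PF = 256−125 = 131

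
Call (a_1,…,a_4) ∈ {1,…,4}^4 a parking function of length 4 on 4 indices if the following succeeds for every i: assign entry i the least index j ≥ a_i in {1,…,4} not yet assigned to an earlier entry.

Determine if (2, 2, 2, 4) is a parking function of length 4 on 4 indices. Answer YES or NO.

NO

Sorted: b = (2, 2, 2, 4).
  b_1=2 > 1
  fails at i=1 ⇒ NO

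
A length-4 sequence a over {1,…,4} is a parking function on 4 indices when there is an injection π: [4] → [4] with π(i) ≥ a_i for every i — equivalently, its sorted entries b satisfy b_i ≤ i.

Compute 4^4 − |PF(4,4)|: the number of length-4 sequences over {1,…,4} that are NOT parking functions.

|PF(4,4)| = (5−4)·5^(4−1) = 1 · 125 = 125 (Konheim–Weiss)
Example (1,4,4,2) → sorted (1,2,4,4): b_3=4>3, not a PF.
4^4 − 125 = 256 − 125 = 131

131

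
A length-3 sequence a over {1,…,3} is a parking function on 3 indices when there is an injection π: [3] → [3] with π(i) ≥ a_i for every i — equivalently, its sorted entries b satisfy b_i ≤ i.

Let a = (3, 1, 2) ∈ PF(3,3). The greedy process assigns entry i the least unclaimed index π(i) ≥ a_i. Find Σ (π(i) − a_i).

0

Σπ = 6 ({1..3} each once); Σa = 3+1+2 = 6; disp = 6−6 = 0.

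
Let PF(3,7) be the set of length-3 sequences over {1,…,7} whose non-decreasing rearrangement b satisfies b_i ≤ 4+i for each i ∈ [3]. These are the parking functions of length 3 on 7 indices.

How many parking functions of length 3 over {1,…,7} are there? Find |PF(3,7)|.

|PF(3,7)| = (8−3)·8^(3−1) = 5×64 = 320 [KW]
Check (2,6,3) → sorted (2,3,6): b_i ≤ 4+i ∀i, a PF.

320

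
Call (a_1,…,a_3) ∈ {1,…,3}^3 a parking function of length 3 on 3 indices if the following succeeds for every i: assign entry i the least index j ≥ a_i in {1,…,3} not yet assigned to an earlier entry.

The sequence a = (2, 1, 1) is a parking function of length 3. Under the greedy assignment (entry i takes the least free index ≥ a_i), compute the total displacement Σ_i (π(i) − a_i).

Σπ = 6 ({1..3} each once); Σa = 2+1+1 = 4; disp = 6−4 = 2.

2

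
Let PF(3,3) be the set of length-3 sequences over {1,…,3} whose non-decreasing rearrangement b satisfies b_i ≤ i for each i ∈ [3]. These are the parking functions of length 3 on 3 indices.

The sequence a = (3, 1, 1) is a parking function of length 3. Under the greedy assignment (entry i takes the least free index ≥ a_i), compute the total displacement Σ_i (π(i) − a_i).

1

Σπ = 3·4/2 = 6 (π permutes [3]); Σa = 3+1+1 = 5; disp = 6−5 = 1.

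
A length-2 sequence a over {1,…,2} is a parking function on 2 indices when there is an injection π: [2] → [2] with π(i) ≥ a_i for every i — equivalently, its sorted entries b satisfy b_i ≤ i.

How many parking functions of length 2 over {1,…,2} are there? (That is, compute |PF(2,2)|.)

3

|PF| = 1·3^1 = 1 · 3 = 3 (Pollak)
E.g. (1,1) → sorted (1,1): b_i ≤ i ∀i, a PF.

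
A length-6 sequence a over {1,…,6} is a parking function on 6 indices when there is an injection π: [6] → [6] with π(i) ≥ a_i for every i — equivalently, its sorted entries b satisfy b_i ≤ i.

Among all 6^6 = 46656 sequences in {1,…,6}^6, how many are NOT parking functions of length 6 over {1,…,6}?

|PF(6,6)| = (6−6+1)·(6+1)^(6−1) = 1 · 16807 = 16807 (Pollak)
E.g. (5,6,5,1,5,2) → sorted (1,2,5,5,5,6): b_3=5>3, not a PF.
Total 46656; non-PF = 46656−16807 = 29849

29849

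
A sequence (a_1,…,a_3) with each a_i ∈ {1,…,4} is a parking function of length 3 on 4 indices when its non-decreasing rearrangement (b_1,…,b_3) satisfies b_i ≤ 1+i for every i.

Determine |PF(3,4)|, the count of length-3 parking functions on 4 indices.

Count = 2·5^2 = 2 · 25 = 50 (Konheim–Weiss)
Check (1,4,3) → sorted (1,3,4): b_i ≤ 1+i ∀i, a PF.

50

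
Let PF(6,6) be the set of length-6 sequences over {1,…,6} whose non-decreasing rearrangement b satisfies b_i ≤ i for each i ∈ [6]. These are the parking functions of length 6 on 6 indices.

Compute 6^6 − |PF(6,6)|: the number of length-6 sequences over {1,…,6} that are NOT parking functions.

29849

|PF(6,6)| = (6+1−6)·(6+1)^{6−1} = 1·16807 = 16807 (Konheim–Weiss)
Check (2,5,6,6,6,1) → sorted (1,2,5,6,6,6): b_3=5>3, not a PF.
So 46656 − 16807 = 29849 fail.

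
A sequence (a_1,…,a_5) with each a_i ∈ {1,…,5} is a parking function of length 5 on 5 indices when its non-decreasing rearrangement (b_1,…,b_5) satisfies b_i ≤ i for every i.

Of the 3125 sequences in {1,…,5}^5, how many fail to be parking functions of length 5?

1829

|PF| = (5+1−5)·(5+1)^{5−1} = 1×1296 = 1296
One tuple (2,3,4,2,5) → sorted (2,2,3,4,5): b_1=2>1, not a PF.
Total 3125; non-PF = 3125−1296 = 1829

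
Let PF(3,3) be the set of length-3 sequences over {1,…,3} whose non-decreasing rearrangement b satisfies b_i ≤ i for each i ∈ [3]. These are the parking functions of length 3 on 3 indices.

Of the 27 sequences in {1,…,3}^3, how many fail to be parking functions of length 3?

|PF(3,3)| = (3+1−3)·(3+1)^{3−1} = 1×16 = 16 (Pollak)
Check (3,2,2) → sorted (2,2,3): b_1=2>1, not a PF.
3^3 − 16 = 27 − 16 = 11

11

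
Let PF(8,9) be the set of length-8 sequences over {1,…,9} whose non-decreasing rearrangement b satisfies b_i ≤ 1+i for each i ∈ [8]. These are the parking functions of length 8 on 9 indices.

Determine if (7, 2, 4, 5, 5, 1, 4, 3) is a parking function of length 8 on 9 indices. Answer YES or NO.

Order a: b = (1, 2, 3, 4, 4, 5, 5, 7).
  b_1=1 ≤ 2
  b_2=2 ≤ 3
  b_3=3 ≤ 4
  b_4=4 ≤ 5
  b_5=4 ≤ 6
  b_6=5 ≤ 7
  b_7=5 ≤ 8
  b_8=7 ≤ 9
All bounds hold ⇒ YES

YES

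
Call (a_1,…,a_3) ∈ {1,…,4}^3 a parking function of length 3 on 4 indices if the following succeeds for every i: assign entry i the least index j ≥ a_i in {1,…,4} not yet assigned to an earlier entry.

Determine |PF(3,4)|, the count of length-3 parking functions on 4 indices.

50

|PF(3,4)| = (4−3+1)·(4+1)^(3−1) = 2×25 = 50 (Konheim–Weiss)
Check (1,3,2) → sorted (1,2,3): b_i ≤ 1+i ∀i, a PF.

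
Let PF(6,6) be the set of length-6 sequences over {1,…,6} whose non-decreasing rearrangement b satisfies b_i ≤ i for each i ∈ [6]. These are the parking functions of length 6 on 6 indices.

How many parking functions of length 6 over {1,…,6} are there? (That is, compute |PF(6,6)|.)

16807

|PF| = (6−6+1)·(6+1)^(6−1) = 1·16807 = 16807 (Pollak)
One tuple (1,3,1,3,1,3) → sorted (1,1,1,3,3,3): b_i ≤ i ∀i, a PF.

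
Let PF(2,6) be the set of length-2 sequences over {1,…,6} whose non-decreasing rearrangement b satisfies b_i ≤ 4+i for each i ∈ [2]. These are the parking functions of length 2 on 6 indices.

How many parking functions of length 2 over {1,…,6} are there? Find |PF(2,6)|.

|PF(2,6)| = (6+1−2)·(6+1)^{2−1} = 5·7 = 35 [KW]
Check (4,6) → sorted (4,6): b_i ≤ 4+i ∀i, a PF.

35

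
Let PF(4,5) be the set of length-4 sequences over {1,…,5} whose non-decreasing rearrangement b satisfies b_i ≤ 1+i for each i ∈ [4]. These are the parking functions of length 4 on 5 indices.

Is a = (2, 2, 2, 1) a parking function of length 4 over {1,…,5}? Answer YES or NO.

YES

Order a: b = (1, 2, 2, 2).
  b_1=1 ≤ 2
  b_2=2 ≤ 3
  b_3=2 ≤ 4
  b_4=2 ≤ 5
All bounds hold ⇒ YES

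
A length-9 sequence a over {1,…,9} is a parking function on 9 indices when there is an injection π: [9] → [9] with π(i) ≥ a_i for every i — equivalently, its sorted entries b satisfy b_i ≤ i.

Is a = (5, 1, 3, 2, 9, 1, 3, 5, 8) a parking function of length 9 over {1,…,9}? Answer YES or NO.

Sorted: b = (1, 1, 2, 3, 3, 5, 5, 8, 9).
  b_1=1 ≤ 1
  b_2=1 ≤ 2
  b_3=2 ≤ 3
  b_4=3 ≤ 4
  b_5=3 ≤ 5
  b_6=5 ≤ 6
  b_7=5 ≤ 7
  b_8=8 ≤ 8
  b_9=9 ≤ 9
All bounds hold ⇒ YES

YES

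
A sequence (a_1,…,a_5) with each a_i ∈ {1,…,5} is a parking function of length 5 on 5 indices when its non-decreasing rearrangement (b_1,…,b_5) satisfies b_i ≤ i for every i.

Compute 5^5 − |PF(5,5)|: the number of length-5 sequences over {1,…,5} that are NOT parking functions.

|PF(5,5)| = 1·6^4 = 1·1296 = 1296 (Konheim–Weiss)
E.g. (4,3,5,4,1) → sorted (1,3,4,4,5): b_2=3>2, not a PF.
Total 3125; non-PF = 3125−1296 = 1829

1829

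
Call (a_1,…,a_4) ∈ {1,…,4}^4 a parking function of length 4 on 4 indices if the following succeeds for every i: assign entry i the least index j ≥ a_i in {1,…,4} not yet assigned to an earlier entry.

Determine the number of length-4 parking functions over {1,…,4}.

125

|PF(4,4)| = 1·5^3 = 1·125 = 125 (Pollak)
E.g. (1,4,1,1) → sorted (1,1,1,4): b_i ≤ i ∀i, a PF.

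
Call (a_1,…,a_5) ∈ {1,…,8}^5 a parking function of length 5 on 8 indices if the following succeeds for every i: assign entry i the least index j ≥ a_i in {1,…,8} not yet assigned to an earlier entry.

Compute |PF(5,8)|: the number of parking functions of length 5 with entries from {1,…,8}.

|PF(5,8)| = 4·9^4 = 4×6561 = 26244 (Konheim–Weiss)
E.g. (2,8,4,3,6) → sorted (2,3,4,6,8): b_i ≤ 3+i ∀i, a PF.

26244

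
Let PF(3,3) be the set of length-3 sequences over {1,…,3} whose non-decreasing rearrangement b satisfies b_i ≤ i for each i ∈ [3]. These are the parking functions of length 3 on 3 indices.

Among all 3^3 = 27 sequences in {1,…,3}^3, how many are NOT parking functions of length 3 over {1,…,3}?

Count = (3−3+1)·(3+1)^(3−1) = 1·16 = 16
E.g. (2,3,3) → sorted (2,3,3): b_1=2>1, not a PF.
Total 27; non-PF = 27−16 = 11

11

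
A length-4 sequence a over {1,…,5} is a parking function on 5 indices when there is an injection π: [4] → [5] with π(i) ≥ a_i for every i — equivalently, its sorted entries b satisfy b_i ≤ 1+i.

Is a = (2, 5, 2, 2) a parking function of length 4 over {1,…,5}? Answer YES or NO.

Order a: b = (2, 2, 2, 5).
  b_1=2 ≤ 2
  b_2=2 ≤ 3
  b_3=2 ≤ 4
  b_4=5 ≤ 5
All bounds hold ⇒ YES

YES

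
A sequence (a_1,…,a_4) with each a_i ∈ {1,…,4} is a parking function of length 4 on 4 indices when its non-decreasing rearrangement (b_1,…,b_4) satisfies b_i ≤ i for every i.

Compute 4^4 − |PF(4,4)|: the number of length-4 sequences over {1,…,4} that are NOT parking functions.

|PF| = (5−4)·5^(4−1) = 1×125 = 125 (Pollak)
Check (3,2,3,3) → sorted (2,3,3,3): b_1=2>1, not a PF.
Total 256; non-PF = 256−125 = 131

131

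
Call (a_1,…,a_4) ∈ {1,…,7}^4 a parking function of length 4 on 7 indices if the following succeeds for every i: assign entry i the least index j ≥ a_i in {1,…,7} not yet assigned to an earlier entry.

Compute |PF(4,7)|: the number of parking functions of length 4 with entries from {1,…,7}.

2048

|PF| = 4·8^3 = 4×512 = 2048 (Pollak)
Check (5,2,5,6) → sorted (2,5,5,6): b_i ≤ 3+i ∀i, a PF.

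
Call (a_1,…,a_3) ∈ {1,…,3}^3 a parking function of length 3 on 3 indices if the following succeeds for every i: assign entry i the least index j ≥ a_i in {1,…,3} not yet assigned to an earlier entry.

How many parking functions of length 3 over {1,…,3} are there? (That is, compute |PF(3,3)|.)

|PF(3,3)| = 1·4^2 = 1×16 = 16 (Konheim–Weiss)
E.g. (2,1,1) → sorted (1,1,2): b_i ≤ i ∀i, a PF.

16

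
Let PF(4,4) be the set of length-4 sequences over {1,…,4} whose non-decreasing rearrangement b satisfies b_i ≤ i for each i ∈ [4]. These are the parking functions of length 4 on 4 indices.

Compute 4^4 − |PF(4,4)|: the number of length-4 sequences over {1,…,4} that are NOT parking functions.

|PF(4,4)| = 1·5^3 = 1 · 125 = 125
Example (2,3,2,4) → sorted (2,2,3,4): b_1=2>1, not a PF.
Total 256; non-PF = 256−125 = 131

131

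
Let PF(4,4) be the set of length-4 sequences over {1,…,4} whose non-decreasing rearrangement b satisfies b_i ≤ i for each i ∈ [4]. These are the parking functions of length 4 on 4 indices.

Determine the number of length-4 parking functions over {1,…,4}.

125

#PF = (4+1−4)·(4+1)^{4−1} = 1×125 = 125 (Pollak)
Check (1,2,1,3) → sorted (1,1,2,3): b_i ≤ i ∀i, a PF.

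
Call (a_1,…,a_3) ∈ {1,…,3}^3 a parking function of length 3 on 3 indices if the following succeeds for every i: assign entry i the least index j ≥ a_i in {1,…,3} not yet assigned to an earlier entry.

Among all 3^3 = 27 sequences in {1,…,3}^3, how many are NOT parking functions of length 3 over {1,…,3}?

11

|PF| = (4−3)·4^(3−1) = 1·16 = 16 [KW]
E.g. (3,2,2) → sorted (2,2,3): b_1=2>1, not a PF.
3^3 − 16 = 27 − 16 = 11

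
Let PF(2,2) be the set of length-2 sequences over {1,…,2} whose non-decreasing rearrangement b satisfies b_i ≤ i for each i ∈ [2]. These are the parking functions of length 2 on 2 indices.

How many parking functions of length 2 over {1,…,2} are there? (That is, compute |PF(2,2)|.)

3

|PF| = (3−2)·3^(2−1) = 1·3 = 3 (Pollak)
E.g. (1,1) → sorted (1,1): b_i ≤ i ∀i, a PF.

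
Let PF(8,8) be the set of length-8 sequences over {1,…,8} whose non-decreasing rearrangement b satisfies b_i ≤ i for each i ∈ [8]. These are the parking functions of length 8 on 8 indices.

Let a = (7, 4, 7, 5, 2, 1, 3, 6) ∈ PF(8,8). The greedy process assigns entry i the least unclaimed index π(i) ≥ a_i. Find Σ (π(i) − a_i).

1

Σπ = 36 ({1..8} each once); Σa = 7+4+7+5+2+1+3+6 = 35; disp = 36−35 = 1.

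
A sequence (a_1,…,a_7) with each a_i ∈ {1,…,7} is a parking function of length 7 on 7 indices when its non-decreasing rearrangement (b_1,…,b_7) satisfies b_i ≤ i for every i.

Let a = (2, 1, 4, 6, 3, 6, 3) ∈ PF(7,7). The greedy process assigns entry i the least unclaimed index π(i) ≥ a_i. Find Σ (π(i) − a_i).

Σπ = 28 ({1..7} each once); Σa = 2+1+4+6+3+6+3 = 25; disp = 28−25 = 3.

3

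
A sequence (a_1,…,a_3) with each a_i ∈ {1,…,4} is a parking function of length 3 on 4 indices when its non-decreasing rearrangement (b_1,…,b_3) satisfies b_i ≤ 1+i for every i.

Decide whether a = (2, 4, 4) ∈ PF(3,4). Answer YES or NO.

Rearranged: b = (2, 4, 4).
  b_1=2 ≤ 2
  b_2=4 > 3
  fails at i=2 ⇒ NO

NO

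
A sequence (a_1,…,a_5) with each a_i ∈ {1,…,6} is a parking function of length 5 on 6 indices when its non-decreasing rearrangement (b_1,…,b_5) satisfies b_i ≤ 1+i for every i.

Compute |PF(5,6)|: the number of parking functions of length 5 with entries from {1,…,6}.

|PF| = (7−5)·7^(5−1) = 2·2401 = 4802
E.g. (2,3,2,5,3) → sorted (2,2,3,3,5): b_i ≤ 1+i ∀i, a PF.

4802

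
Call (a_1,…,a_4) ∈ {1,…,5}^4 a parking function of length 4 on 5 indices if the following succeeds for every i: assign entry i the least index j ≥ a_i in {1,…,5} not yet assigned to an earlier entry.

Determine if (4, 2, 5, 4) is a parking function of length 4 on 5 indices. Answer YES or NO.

NO

Sorted: b = (2, 4, 4, 5).
  b_1=2 ≤ 2
  b_2=4 > 3
  fails at i=2 ⇒ NO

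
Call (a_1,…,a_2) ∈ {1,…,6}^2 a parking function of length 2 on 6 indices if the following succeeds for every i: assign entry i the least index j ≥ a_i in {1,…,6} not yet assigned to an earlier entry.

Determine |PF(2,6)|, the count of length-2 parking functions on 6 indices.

35

#PF = (6+1−2)·(6+1)^{2−1} = 5·7 = 35 [KW]
Check (2,1) → sorted (1,2): b_i ≤ 4+i ∀i, a PF.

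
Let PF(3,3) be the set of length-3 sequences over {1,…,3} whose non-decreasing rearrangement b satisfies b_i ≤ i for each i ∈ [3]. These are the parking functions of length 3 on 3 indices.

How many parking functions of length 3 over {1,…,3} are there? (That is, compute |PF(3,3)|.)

16

|PF(3,3)| = 1·4^2 = 1·16 = 16 (Pollak)
Example (1,2,2) → sorted (1,2,2): b_i ≤ i ∀i, a PF.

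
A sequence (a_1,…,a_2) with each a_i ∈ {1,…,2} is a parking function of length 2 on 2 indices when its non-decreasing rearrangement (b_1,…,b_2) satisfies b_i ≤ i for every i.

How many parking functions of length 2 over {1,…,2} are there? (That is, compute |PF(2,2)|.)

3

|PF(2,2)| = (3−2)·3^(2−1) = 1×3 = 3 (Konheim–Weiss)
E.g. (1,1) → sorted (1,1): b_i ≤ i ∀i, a PF.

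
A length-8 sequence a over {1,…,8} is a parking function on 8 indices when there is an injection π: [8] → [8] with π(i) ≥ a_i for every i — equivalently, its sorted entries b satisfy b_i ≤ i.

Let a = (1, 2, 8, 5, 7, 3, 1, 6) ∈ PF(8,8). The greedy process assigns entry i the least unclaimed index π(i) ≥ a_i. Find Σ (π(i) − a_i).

Σπ = 36 ({1..8} each once); Σa = 1+2+8+5+7+3+1+6 = 33; disp = 36−33 = 3.

3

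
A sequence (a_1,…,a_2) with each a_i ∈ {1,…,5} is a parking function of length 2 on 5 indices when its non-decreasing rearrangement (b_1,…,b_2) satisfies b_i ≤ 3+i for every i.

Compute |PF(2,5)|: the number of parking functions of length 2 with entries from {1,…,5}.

|PF| = (5+1−2)·(5+1)^{2−1} = 4×6 = 24
E.g. (3,3) → sorted (3,3): b_i ≤ 3+i ∀i, a PF.

24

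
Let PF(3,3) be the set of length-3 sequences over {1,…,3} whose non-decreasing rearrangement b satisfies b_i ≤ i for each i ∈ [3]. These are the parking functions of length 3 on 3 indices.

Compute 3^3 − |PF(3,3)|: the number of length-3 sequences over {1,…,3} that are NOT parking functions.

|PF| = (4−3)·4^(3−1) = 1×16 = 16 [KW]
One tuple (2,2,2) → sorted (2,2,2): b_1=2>1, not a PF.
3^3 − 16 = 27 − 16 = 11

11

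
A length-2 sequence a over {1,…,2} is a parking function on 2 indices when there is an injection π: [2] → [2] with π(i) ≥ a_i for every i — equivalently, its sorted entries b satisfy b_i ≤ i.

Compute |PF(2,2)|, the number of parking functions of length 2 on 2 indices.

3

#PF = 1·3^1 = 1×3 = 3 [KW]
One tuple (1,2) → sorted (1,2): b_i ≤ i ∀i, a PF.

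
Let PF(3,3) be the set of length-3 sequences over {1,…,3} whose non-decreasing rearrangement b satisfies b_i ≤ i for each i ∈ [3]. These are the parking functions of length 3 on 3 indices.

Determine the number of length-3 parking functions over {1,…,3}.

|PF| = (3+1−3)·(3+1)^{3−1} = 1×16 = 16
Example (1,1,3) → sorted (1,1,3): b_i ≤ i ∀i, a PF.

16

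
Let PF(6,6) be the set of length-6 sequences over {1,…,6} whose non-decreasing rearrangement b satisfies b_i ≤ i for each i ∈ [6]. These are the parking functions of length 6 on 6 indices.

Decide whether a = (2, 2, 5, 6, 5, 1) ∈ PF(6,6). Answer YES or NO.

NO

Rearranged: b = (1, 2, 2, 5, 5, 6).
  b_1=1 ≤ 1
  b_2=2 ≤ 2
  b_3=2 ≤ 3
  b_4=5 > 4
  fails at i=4 ⇒ NO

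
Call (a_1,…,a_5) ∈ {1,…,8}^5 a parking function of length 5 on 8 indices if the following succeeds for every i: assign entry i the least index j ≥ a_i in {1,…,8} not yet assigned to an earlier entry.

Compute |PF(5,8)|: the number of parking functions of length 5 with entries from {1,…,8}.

|PF(5,8)| = 4·9^4 = 4·6561 = 26244 (Konheim–Weiss)
Check (1,5,5,3,6) → sorted (1,3,5,5,6): b_i ≤ 3+i ∀i, a PF.

26244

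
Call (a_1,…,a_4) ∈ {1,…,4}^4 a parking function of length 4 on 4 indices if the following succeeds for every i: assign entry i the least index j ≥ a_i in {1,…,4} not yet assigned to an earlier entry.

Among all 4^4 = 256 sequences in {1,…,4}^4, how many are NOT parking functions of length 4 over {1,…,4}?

#PF = (4+1−4)·(4+1)^{4−1} = 1×125 = 125 (Pollak)
Example (1,4,2,4) → sorted (1,2,4,4): b_3=4>3, not a PF.
So 256 − 125 = 131 fail.

131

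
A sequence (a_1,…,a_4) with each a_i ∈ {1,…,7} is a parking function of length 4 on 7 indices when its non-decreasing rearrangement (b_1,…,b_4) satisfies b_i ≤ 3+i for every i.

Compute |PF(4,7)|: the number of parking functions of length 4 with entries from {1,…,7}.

#PF = (8−4)·8^(4−1) = 4×512 = 2048
Check (5,5,1,4) → sorted (1,4,5,5): b_i ≤ 3+i ∀i, a PF.

2048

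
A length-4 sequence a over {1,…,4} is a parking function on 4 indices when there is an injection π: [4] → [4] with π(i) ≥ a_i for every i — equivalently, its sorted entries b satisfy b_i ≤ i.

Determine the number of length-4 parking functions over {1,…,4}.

125

|PF| = 1·5^3 = 1×125 = 125
Example (1,1,1,4) → sorted (1,1,1,4): b_i ≤ i ∀i, a PF.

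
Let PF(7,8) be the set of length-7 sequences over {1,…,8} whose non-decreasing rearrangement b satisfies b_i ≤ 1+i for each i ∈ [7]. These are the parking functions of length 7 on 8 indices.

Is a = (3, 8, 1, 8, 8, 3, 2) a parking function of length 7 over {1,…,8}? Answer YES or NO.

NO

Rearranged: b = (1, 2, 3, 3, 8, 8, 8).
  b_1=1 ≤ 2
  b_2=2 ≤ 3
  b_3=3 ≤ 4
  b_4=3 ≤ 5
  b_5=8 > 6
  fails at i=5 ⇒ NO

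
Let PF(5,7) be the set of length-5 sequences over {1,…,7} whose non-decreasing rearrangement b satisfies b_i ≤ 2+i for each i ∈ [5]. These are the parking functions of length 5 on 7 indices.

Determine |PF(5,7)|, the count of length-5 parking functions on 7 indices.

12288

#PF = 3·8^4 = 3 · 4096 = 12288
Example (2,6,6,1,1) → sorted (1,1,2,6,6): b_i ≤ 2+i ∀i, a PF.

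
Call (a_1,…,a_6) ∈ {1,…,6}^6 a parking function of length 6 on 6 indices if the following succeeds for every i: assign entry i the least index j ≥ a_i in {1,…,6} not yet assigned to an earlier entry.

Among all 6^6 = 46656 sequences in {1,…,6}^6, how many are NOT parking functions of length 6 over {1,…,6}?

29849

#PF = (6−6+1)·(6+1)^(6−1) = 1×16807 = 16807 [KW]
One tuple (4,4,4,2,6,6) → sorted (2,4,4,4,6,6): b_1=2>1, not a PF.
6^6 − 16807 = 46656 − 16807 = 29849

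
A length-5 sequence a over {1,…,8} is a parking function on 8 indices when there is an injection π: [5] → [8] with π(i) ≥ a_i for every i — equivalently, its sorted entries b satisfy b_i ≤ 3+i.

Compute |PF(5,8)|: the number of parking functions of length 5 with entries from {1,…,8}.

26244

#PF = (8−5+1)·(8+1)^(5−1) = 4 · 6561 = 26244 [KW]
Check (1,4,2,2,4) → sorted (1,2,2,4,4): b_i ≤ 3+i ∀i, a PF.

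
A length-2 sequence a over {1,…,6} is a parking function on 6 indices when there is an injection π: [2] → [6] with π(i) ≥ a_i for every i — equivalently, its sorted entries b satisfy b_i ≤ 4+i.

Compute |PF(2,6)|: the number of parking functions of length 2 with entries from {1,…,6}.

35

|PF(2,6)| = (6+1−2)·(6+1)^{2−1} = 5·7 = 35
E.g. (5,1) → sorted (1,5): b_i ≤ 4+i ∀i, a PF.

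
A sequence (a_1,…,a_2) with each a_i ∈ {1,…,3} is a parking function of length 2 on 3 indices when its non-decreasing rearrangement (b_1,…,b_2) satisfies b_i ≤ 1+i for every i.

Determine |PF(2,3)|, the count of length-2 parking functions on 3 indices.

Count = (3+1−2)·(3+1)^{2−1} = 2 · 4 = 8 [KW]
E.g. (1,3) → sorted (1,3): b_i ≤ 1+i ∀i, a PF.

8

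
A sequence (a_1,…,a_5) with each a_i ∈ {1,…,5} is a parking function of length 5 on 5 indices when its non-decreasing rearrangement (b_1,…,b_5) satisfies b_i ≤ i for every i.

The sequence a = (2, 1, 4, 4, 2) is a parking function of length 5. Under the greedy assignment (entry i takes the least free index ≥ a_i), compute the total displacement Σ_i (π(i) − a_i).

Σπ(i) = 1+…+5 = 15; Σa = 2+1+4+4+2 = 13; disp = 15−13 = 2.

2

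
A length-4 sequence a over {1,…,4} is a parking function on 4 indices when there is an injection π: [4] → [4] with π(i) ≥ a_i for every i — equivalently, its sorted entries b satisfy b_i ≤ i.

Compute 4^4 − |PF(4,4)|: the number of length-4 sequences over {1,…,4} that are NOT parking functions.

131

|PF(4,4)| = (5−4)·5^(4−1) = 1·125 = 125 (Pollak)
Example (3,3,3,2) → sorted (2,3,3,3): b_1=2>1, not a PF.
Total 256; non-PF = 256−125 = 131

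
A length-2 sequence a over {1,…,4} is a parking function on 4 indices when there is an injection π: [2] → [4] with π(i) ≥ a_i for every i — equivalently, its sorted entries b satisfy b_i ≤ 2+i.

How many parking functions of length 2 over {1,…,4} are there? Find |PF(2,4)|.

15

|PF(2,4)| = (4−2+1)·(4+1)^(2−1) = 3·5 = 15
Example (2,4) → sorted (2,4): b_i ≤ 2+i ∀i, a PF.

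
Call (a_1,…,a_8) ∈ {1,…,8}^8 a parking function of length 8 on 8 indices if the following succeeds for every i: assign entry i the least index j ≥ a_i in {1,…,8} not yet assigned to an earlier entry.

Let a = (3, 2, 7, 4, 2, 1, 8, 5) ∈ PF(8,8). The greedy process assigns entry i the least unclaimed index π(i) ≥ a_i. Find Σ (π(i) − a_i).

4

Σπ = 36 ({1..8} each once); Σa = 3+2+7+4+2+1+8+5 = 32; disp = 36−32 = 4.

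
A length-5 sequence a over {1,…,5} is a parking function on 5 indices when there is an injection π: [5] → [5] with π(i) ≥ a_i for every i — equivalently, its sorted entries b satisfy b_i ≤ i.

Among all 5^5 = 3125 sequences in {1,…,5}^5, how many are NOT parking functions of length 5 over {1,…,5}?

1829

Count = (5+1−5)·(5+1)^{5−1} = 1 · 1296 = 1296
Check (4,5,5,5,5) → sorted (4,5,5,5,5): b_1=4>1, not a PF.
So 3125 − 1296 = 1829 fail.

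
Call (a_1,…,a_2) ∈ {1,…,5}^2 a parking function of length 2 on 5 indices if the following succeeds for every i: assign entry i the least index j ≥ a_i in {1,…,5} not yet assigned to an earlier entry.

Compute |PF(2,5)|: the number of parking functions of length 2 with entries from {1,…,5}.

24

Count = (5+1−2)·(5+1)^{2−1} = 4·6 = 24
Example (1,1) → sorted (1,1): b_i ≤ 3+i ∀i, a PF.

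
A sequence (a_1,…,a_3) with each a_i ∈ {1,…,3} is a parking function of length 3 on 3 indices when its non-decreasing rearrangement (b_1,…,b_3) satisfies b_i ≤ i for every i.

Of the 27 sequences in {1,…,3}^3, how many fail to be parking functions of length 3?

#PF = (4−3)·4^(3−1) = 1·16 = 16 (Konheim–Weiss)
Check (2,3,3) → sorted (2,3,3): b_1=2>1, not a PF.
3^3 − 16 = 27 − 16 = 11

11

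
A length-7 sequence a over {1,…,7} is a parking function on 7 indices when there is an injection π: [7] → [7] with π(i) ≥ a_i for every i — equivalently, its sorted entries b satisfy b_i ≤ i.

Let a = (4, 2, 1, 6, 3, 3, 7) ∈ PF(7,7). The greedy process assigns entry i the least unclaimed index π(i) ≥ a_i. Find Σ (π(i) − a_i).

2

Σπ = 7·8/2 = 28 (π permutes [7]); Σa = 4+2+1+6+3+3+7 = 26; disp = 28−26 = 2.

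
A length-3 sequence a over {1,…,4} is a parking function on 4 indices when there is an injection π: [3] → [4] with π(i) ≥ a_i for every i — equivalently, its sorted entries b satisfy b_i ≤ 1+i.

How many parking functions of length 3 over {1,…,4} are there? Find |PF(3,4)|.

|PF| = 2·5^2 = 2×25 = 50 (Pollak)
E.g. (1,1,4) → sorted (1,1,4): b_i ≤ 1+i ∀i, a PF.

50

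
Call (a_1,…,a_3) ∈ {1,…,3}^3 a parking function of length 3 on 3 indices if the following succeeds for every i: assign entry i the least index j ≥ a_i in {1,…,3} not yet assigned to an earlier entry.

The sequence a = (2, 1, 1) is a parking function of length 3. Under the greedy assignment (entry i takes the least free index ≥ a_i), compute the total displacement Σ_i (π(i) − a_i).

2

Σπ = 6 ({1..3} each once); Σa = 2+1+1 = 4; disp = 6−4 = 2.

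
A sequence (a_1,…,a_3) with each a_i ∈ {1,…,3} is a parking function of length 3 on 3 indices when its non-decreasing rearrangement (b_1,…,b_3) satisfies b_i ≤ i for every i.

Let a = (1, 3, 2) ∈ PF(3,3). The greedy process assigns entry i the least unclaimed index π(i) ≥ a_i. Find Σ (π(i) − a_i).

Σπ = 6 ({1..3} each once); Σa = 1+3+2 = 6; disp = 6−6 = 0.

0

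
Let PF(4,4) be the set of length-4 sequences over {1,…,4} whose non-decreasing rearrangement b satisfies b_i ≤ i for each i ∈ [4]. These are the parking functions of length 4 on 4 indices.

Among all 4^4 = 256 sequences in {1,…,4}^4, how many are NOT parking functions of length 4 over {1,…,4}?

#PF = (5−4)·5^(4−1) = 1 · 125 = 125 (Pollak)
E.g. (4,4,2,2) → sorted (2,2,4,4): b_1=2>1, not a PF.
So 256 − 125 = 131 fail.

131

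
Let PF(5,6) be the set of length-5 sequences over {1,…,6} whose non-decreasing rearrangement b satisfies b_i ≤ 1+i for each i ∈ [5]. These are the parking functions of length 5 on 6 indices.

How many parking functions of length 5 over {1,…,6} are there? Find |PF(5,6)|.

#PF = (6−5+1)·(6+1)^(5−1) = 2·2401 = 4802 (Pollak)
One tuple (1,5,4,1,3) → sorted (1,1,3,4,5): b_i ≤ 1+i ∀i, a PF.

4802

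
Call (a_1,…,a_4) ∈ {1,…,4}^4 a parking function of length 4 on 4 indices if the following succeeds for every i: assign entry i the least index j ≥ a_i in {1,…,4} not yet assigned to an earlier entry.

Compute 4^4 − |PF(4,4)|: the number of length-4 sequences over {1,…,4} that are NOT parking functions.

131

Count = 1·5^3 = 1·125 = 125 [KW]
Example (4,4,1,4) → sorted (1,4,4,4): b_2=4>2, not a PF.
4^4 − 125 = 256 − 125 = 131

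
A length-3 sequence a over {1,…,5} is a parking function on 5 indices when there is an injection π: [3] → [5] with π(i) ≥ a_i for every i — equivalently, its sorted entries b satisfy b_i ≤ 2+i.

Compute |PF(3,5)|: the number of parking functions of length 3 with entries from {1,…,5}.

#PF = (6−3)·6^(3−1) = 3·36 = 108 (Pollak)
Check (3,4,4) → sorted (3,4,4): b_i ≤ 2+i ∀i, a PF.

108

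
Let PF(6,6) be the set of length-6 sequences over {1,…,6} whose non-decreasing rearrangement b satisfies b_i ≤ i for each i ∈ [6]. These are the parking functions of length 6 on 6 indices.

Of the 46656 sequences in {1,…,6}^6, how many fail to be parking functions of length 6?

29849

|PF(6,6)| = (6+1−6)·(6+1)^{6−1} = 1·16807 = 16807 (Pollak)
One tuple (3,4,3,5,5,4) → sorted (3,3,4,4,5,5): b_1=3>1, not a PF.
Total 46656; non-PF = 46656−16807 = 29849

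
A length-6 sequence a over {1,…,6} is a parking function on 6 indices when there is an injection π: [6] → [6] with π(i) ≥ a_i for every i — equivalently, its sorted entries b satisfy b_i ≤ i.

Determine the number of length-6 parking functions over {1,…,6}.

|PF| = (6+1−6)·(6+1)^{6−1} = 1×16807 = 16807
Check (1,2,1,6,1,1) → sorted (1,1,1,1,2,6): b_i ≤ i ∀i, a PF.

16807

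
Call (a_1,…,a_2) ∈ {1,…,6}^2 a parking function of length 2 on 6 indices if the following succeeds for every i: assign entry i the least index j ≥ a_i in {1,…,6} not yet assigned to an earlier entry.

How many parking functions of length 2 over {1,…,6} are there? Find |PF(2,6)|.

35

|PF(2,6)| = (6+1−2)·(6+1)^{2−1} = 5·7 = 35
E.g. (1,3) → sorted (1,3): b_i ≤ 4+i ∀i, a PF.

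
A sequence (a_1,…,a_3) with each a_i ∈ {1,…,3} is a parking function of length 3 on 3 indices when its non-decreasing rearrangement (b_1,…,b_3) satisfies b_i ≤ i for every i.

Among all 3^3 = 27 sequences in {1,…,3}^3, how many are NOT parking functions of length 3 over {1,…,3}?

11

|PF| = (3+1−3)·(3+1)^{3−1} = 1×16 = 16 (Pollak)
Check (3,3,3) → sorted (3,3,3): b_1=3>1, not a PF.
3^3 − 16 = 27 − 16 = 11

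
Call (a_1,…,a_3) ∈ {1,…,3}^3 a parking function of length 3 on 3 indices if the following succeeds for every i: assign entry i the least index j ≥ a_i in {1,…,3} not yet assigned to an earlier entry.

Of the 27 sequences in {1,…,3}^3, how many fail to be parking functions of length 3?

11

#PF = (4−3)·4^(3−1) = 1 · 16 = 16
E.g. (3,1,3) → sorted (1,3,3): b_2=3>2, not a PF.
So 27 − 16 = 11 fail.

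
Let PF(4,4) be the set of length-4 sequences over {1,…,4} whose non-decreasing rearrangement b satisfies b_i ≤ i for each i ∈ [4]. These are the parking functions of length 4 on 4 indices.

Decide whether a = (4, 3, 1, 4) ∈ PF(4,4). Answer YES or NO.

Sorted: b = (1, 3, 4, 4).
  b_1=1 ≤ 1
  b_2=3 > 2
  fails at i=2 ⇒ NO

NO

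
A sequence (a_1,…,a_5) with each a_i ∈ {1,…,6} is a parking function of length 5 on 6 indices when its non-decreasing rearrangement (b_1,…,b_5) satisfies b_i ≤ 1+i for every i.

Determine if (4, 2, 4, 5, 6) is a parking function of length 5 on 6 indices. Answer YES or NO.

Sorted: b = (2, 4, 4, 5, 6).
  b_1=2 ≤ 2
  b_2=4 > 3
  fails at i=2 ⇒ NO

NO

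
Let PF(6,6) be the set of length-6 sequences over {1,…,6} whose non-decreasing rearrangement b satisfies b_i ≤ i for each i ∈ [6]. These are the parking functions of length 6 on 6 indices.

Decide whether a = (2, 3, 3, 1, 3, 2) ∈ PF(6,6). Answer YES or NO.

YES

Order a: b = (1, 2, 2, 3, 3, 3).
  b_1=1 ≤ 1
  b_2=2 ≤ 2
  b_3=2 ≤ 3
  b_4=3 ≤ 4
  b_5=3 ≤ 5
  b_6=3 ≤ 6
All bounds hold ⇒ YES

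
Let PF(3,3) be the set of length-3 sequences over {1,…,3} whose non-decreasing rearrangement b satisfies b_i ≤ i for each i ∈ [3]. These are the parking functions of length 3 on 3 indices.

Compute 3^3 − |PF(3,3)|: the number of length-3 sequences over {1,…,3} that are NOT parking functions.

11

Count = (4−3)·4^(3−1) = 1×16 = 16 (Konheim–Weiss)
E.g. (3,1,3) → sorted (1,3,3): b_2=3>2, not a PF.
3^3 − 16 = 27 − 16 = 11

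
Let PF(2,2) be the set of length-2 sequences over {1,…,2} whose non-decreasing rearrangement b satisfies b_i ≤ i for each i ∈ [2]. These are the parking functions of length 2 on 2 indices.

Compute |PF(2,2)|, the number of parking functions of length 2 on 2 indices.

3

#PF = (2−2+1)·(2+1)^(2−1) = 1 · 3 = 3 (Pollak)
Example (2,1) → sorted (1,2): b_i ≤ i ∀i, a PF.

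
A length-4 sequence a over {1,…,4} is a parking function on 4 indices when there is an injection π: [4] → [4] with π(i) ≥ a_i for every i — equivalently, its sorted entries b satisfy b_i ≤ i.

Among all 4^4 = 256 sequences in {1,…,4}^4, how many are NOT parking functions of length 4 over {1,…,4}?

131

|PF(4,4)| = (4+1−4)·(4+1)^{4−1} = 1·125 = 125 (Konheim–Weiss)
Check (4,1,3,4) → sorted (1,3,4,4): b_2=3>2, not a PF.
4^4 − 125 = 256 − 125 = 131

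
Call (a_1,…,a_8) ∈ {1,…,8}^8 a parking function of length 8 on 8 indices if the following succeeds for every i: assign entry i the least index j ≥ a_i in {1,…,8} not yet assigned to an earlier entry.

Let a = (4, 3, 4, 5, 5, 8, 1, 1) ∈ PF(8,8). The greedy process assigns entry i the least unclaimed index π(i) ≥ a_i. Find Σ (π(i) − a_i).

5

Σπ = 36 ({1..8} each once); Σa = 4+3+4+5+5+8+1+1 = 31; disp = 36−31 = 5.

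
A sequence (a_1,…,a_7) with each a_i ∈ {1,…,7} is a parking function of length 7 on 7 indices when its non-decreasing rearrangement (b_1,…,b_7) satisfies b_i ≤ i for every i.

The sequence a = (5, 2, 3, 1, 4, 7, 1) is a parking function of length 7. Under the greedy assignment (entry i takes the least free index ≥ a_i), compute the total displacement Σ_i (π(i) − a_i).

5

Σπ = 28 ({1..7} each once); Σa = 5+2+3+1+4+7+1 = 23; disp = 28−23 = 5.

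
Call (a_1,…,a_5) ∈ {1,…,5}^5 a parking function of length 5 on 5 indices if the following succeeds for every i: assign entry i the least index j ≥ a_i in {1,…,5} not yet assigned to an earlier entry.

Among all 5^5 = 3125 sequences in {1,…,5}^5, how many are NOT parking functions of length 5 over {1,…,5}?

#PF = (5−5+1)·(5+1)^(5−1) = 1 · 1296 = 1296
E.g. (1,4,4,4,5) → sorted (1,4,4,4,5): b_2=4>2, not a PF.
Total 3125; non-PF = 3125−1296 = 1829

1829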